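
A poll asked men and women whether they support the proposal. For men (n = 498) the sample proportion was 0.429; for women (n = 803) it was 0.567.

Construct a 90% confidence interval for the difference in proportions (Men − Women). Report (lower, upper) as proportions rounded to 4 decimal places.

The two standard errors are √(0.4290×0.5710/498) = 0.02218 and √(0.5670×0.4330/803) = 0.01749.
Because the samples are independent, SE_diff = √(0.02218² + 0.01749²) = 0.02825.
Using z* = 1.645 for 90%, ME = 1.645 × 0.02825 = 0.04647.
p̂₁ − p̂₂ = -0.1380; interval -0.1380 ± 0.04647 gives (-0.1845, -0.0915).

(-0.1845, -0.0915)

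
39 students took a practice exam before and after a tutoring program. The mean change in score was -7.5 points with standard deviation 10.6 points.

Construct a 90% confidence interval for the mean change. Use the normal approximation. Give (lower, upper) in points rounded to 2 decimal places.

(-10.29, -4.71)

Paired design: SE = s_d/√n = 10.6/√39 = 1.6974.
z* = 1.645; margin of error = 1.645 × 1.6974 = 2.7922.
-7.5 ± 2.7922 → (-10.29, -4.71).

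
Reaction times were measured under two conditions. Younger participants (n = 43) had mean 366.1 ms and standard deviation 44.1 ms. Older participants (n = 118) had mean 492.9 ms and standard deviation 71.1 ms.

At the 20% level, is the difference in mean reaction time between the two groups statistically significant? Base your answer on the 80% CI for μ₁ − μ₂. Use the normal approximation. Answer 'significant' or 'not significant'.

significant

Per-group SEs: s₁/√n₁ = 44.1/√43 = 6.7252, s₂/√n₂ = 71.1/√118 = 6.5453.
Unpooled SE of the difference: √(45.22831504 + 42.84095209) = 9.3845.
Margin of error = z* · SE = 1.282 × 9.3845 = 12.0309.
x̄₁ − x̄₂ = 366.1 − 492.9 = -126.8000.
CI: -126.8000 ± 12.0309 = (-138.8309, -114.7691).
The interval (-138.8309, -114.7691) does not contain 0, so the difference is significant.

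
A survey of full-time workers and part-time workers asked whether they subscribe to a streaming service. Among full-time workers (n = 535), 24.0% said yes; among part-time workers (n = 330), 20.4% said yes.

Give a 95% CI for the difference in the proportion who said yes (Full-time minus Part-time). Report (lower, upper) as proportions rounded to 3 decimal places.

SE₁ = √(p̂₁(1−p̂₁)/n₁) = √(0.2400·0.7600/535) = 0.01846; SE₂ = √(0.2040·0.7960/330) = 0.02218.
Independent samples: SE of the difference = √(SE₁² + SE₂²) = √(0.0003407716 + 0.0004919524) = 0.02886.
z* for 95% confidence is 1.960, so the margin of error is 1.960 × 0.02886 = 0.05657.
Point estimate p̂₁ − p̂₂ = 0.2400 − 0.2040 = 0.0360.
0.0360 ± 0.05657 → (-0.021, 0.093).

(-0.021, 0.093)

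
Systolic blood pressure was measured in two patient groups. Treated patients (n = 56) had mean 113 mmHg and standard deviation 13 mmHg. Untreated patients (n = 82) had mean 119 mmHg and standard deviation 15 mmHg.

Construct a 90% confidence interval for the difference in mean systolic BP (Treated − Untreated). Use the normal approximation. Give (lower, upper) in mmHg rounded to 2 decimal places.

(-9.95, -2.05)

Per-group SEs: s₁/√n₁ = 13/√56 = 1.7372, s₂/√n₂ = 15/√82 = 1.6565.
Unpooled SE of the difference: √(3.01786384 + 2.74399225) = 2.4004.
Margin of error = z* · SE = 1.645 × 2.4004 = 3.9487.
x̄₁ − x̄₂ = 113 − 119 = -6.0000.
CI: -6.0000 ± 3.9487 = (-9.95, -2.05).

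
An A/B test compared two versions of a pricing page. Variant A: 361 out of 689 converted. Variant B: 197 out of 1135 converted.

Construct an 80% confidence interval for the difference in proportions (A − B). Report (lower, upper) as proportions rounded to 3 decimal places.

p̂₁ = 361/689 = 0.5239 and p̂₂ = 197/1135 = 0.1736.
SE₁ = √(p̂₁(1−p̂₁)/n₁) = √(0.5239·0.4761/689) = 0.01903; SE₂ = √(0.1736·0.8264/1135) = 0.01124.
Independent samples: SE of the difference = √(SE₁² + SE₂²) = √(0.0003621409 + 0.0001263376) = 0.02210.
z* for 80% confidence is 1.282, so the margin of error is 1.282 × 0.02210 = 0.02833.
Point estimate p̂₁ − p̂₂ = 0.5239 − 0.1736 = 0.3503.
0.3503 ± 0.02833 → (0.322, 0.379).

(0.322, 0.379)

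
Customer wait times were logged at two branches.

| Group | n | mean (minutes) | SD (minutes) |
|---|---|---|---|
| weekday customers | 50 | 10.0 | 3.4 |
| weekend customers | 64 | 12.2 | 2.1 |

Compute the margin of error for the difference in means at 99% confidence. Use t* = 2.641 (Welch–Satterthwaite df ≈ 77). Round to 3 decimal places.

Standard errors of each mean: 3.4/√50 = 0.4808 and 2.1/√64 = 0.2625.
SE(x̄₁ − x̄₂) = √(0.4808² + 0.2625²) = 0.5478 for independent samples with unequal variances.
With t* = 2.641, the margin is 2.641 × 0.5478 = 1.4467.

1.447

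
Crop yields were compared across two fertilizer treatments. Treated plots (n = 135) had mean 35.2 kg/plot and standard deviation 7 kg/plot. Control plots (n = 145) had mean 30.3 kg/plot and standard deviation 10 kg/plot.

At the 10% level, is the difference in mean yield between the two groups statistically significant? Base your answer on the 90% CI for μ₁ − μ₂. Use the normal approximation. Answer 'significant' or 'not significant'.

Per-group SEs: s₁/√n₁ = 7/√135 = 0.6025, s₂/√n₂ = 10/√145 = 0.8305.
Unpooled SE of the difference: √(0.36300625 + 0.68973025) = 1.0260.
Margin of error = z* · SE = 1.645 × 1.0260 = 1.6878.
x̄₁ − x̄₂ = 35.2 − 30.3 = 4.9000.
CI: 4.9000 ± 1.6878 = (3.2122, 6.5878).
The interval (3.2122, 6.5878) does not contain 0, so the difference is significant.

significant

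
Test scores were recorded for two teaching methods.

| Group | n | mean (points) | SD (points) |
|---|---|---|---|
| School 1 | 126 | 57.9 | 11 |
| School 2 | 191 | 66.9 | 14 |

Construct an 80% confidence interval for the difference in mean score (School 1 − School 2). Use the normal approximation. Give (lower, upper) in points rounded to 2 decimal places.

Standard errors of each mean: 11/√126 = 0.9800 and 14/√191 = 1.0130.
SE(x̄₁ − x̄₂) = √(0.9800² + 1.0130²) = 1.4095 for independent samples with unequal variances.
With z* = 1.282, the margin is 1.282 × 1.4095 = 1.8070.
x̄₁ − x̄₂ = 57.9 − 66.9 = -9.0000; the interval is -9.0000 ± 1.8070 = (-10.81, -7.19).

(-10.81, -7.19)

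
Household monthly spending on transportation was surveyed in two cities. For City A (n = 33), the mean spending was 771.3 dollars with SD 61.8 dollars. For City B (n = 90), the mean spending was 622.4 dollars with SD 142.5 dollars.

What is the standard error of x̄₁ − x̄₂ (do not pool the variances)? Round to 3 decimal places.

SE₁ = s₁/√n₁ = 61.8/√33 = 10.7580; SE₂ = 142.5/√90 = 15.0208.
Independent samples, unequal variances: SE_diff = √(SE₁² + SE₂²) = √(115.734564 + 225.62443264) = 18.4759.

18.476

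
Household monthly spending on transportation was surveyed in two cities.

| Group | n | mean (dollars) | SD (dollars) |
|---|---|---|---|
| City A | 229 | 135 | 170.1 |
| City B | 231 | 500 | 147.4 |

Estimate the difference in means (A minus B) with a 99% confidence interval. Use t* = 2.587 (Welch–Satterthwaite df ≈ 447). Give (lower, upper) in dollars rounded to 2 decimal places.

SE₁ = s₁/√n₁ = 170.1/√229 = 11.2405; SE₂ = 147.4/√231 = 9.6982.
Independent samples, unequal variances: SE_diff = √(SE₁² + SE₂²) = √(126.34884025 + 94.05508324) = 14.8460.
t* = 2.587, so margin of error = 2.587 × 14.8460 = 38.4066.
Difference in means = 135 − 500 = -365.0000.
-365.0000 ± 38.4066 → (-403.41, -326.59).

(-403.41, -326.59)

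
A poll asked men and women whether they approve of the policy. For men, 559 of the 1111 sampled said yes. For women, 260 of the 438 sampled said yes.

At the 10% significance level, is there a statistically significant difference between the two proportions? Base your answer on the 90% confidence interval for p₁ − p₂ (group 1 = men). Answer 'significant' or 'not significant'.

significant

First, p̂₁ = 559/1111 = 0.5032; p̂₂ = 260/438 = 0.5936.
The two standard errors are √(0.5032×0.4968/1111) = 0.01500 and √(0.5936×0.4064/438) = 0.02347.
Because the samples are independent, SE_diff = √(0.01500² + 0.02347²) = 0.02785.
Using z* = 1.645 for 90%, ME = 1.645 × 0.02785 = 0.04581.
p̂₁ − p̂₂ = -0.0904; interval -0.0904 ± 0.04581 gives (-0.13621, -0.04459).
The interval (-0.13621, -0.04459) does not contain 0, so the difference is significant.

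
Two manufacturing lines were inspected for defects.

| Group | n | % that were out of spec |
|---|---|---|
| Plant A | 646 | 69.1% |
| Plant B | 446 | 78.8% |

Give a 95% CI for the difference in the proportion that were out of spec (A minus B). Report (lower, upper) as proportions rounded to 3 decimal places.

Each SE is √(p̂(1−p̂)/n): √(0.6910·0.3090/646) = 0.01818 and √(0.7880·0.2120/446) = 0.01935.
SE(p̂₁ − p̂₂) = √(SE₁² + SE₂²) = √(0.0003305124 + 0.0003744225) = 0.02655, since the two samples are independent.
At 95% confidence z* = 1.960; margin = 1.960 × 0.02655 = 0.05204.
The difference is 0.6910 − 0.7880 = -0.0970, so the interval is -0.0970 ± 0.05204 = (-0.149, -0.045).

(-0.149, -0.045)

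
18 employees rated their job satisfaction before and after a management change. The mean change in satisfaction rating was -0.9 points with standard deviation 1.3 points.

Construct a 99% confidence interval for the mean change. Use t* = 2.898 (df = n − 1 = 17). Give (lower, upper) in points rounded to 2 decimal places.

(-1.79, -0.01)

This is a matched-pairs design, so SE = s_d/√n = 1.3/√18 = 0.3064.
Margin = 2.898 × 0.3064 = 0.8879; the interval is -0.9 ± 0.8879 = (-1.79, -0.01).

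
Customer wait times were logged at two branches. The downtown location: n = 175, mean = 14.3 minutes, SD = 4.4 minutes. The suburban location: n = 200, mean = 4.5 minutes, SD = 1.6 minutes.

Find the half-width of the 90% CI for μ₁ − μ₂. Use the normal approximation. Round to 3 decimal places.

SE₁ = s₁/√n₁ = 4.4/√175 = 0.3326; SE₂ = 1.6/√200 = 0.1131.
Independent samples, unequal variances: SE_diff = √(SE₁² + SE₂²) = √(0.11062276 + 0.01279161) = 0.3513.
z* = 1.645, so margin of error = 1.645 × 0.3513 = 0.5779.

0.578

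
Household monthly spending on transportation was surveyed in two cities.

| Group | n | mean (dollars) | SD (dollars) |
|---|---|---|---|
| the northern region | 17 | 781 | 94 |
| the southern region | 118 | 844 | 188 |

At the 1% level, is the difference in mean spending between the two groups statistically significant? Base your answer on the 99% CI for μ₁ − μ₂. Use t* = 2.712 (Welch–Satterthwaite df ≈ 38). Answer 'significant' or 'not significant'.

Standard errors of each mean: 94/√17 = 22.7983 and 188/√118 = 17.3068.
SE(x̄₁ − x̄₂) = √(22.7983² + 17.3068²) = 28.6232 for independent samples with unequal variances.
With t* = 2.712, the margin is 2.712 × 28.6232 = 77.6261.
x̄₁ − x̄₂ = 781 − 844 = -63.0000; the interval is -63.0000 ± 77.6261 = (-140.6261, 14.6261).
The interval (-140.6261, 14.6261) contains 0, so the difference is not significant.

not significant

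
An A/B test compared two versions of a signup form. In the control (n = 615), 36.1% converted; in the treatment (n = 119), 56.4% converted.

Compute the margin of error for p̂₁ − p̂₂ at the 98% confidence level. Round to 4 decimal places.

SE₁ = √(p̂₁(1−p̂₁)/n₁) = √(0.3610·0.6390/615) = 0.01937; SE₂ = √(0.5640·0.4360/119) = 0.04546.
Independent samples: SE of the difference = √(SE₁² + SE₂²) = √(0.0003751969 + 0.0020666116) = 0.04941.
z* for 98% confidence is 2.326, so the margin of error is 2.326 × 0.04941 = 0.11493.

0.1149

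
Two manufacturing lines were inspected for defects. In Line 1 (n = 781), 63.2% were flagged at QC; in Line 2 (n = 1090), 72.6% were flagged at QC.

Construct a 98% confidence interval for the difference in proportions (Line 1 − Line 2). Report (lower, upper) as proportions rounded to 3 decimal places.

SE₁ = √(p̂₁(1−p̂₁)/n₁) = √(0.6320·0.3680/781) = 0.01726; SE₂ = √(0.7260·0.2740/1090) = 0.01351.
Independent samples: SE of the difference = √(SE₁² + SE₂²) = √(0.0002979076 + 0.0001825201) = 0.02192.
z* for 98% confidence is 2.326, so the margin of error is 2.326 × 0.02192 = 0.05099.
Point estimate p̂₁ − p̂₂ = 0.6320 − 0.7260 = -0.0940.
-0.0940 ± 0.05099 → (-0.145, -0.043).

(-0.145, -0.043)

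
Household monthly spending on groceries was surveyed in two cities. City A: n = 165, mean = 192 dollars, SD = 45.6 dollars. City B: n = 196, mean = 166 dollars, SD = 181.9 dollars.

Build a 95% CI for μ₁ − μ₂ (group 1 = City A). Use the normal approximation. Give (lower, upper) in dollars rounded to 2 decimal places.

(-0.40, 52.40)

SE₁ = s₁/√n₁ = 45.6/√165 = 3.5500; SE₂ = 181.9/√196 = 12.9929.
Independent samples, unequal variances: SE_diff = √(SE₁² + SE₂²) = √(12.6025 + 168.81545041) = 13.4691.
z* = 1.960, so margin of error = 1.960 × 13.4691 = 26.3994.
Difference in means = 192 − 166 = 26.0000.
26.0000 ± 26.3994 → (-0.40, 52.40).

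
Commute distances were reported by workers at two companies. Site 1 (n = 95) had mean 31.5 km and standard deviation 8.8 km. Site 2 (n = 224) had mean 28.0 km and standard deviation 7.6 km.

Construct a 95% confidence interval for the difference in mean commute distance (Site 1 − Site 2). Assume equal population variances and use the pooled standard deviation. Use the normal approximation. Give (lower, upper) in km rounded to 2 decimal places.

(1.59, 5.41)

Pooled variance s_p² = [94·8.8² + 223·7.6²] / (95+224−2) = 63.5957, so s_p = 7.9747.
SE_diff = s_p·√(1/n₁ + 1/n₂) = 7.9747·√(1/95 + 1/224) = 0.9764.
z* = 1.960; margin = 1.960 × 0.9764 = 1.9137.
Difference = 31.5 − 28.0 = 3.5000.
3.5000 ± 1.9137 → (1.59, 5.41).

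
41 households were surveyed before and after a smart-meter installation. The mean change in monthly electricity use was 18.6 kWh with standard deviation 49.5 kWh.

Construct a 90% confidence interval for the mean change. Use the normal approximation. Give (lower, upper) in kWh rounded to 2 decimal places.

Paired design: SE = s_d/√n = 49.5/√41 = 7.7306.
z* = 1.645; margin of error = 1.645 × 7.7306 = 12.7168.
18.6 ± 12.7168 → (5.88, 31.32).

(5.88, 31.32)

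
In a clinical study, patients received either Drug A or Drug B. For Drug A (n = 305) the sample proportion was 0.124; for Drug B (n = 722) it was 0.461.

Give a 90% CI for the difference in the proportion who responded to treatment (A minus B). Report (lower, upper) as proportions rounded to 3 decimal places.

(-0.381, -0.293)

SE₁ = √(p̂₁(1−p̂₁)/n₁) = √(0.1240·0.8760/305) = 0.01887; SE₂ = √(0.4610·0.5390/722) = 0.01855.
Independent samples: SE of the difference = √(SE₁² + SE₂²) = √(0.0003560769 + 0.0003441025) = 0.02646.
z* for 90% confidence is 1.645, so the margin of error is 1.645 × 0.02646 = 0.04353.
Point estimate p̂₁ − p̂₂ = 0.1240 − 0.4610 = -0.3370.
-0.3370 ± 0.04353 → (-0.381, -0.293).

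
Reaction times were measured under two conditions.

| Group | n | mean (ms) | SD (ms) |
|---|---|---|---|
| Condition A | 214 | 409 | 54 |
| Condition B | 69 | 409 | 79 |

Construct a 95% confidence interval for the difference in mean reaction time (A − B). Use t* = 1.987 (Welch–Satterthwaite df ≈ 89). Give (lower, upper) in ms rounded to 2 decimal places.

(-20.27, 20.27)

Standard errors of each mean: 54/√214 = 3.6914 and 79/√69 = 9.5105.
SE(x̄₁ − x̄₂) = √(3.6914² + 9.5105²) = 10.2018 for independent samples with unequal variances.
With t* = 1.987, the margin is 1.987 × 10.2018 = 20.2710.
x̄₁ − x̄₂ = 409 − 409 = 0.0000; the interval is 0.0000 ± 20.2710 = (-20.27, 20.27).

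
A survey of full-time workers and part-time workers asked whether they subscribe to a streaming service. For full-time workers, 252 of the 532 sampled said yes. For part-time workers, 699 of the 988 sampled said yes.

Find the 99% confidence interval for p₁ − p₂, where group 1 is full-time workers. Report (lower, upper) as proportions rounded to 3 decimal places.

First, p̂₁ = 252/532 = 0.4737; p̂₂ = 699/988 = 0.7075.
The two standard errors are √(0.4737×0.5263/532) = 0.02165 and √(0.7075×0.2925/988) = 0.01447.
Because the samples are independent, SE_diff = √(0.02165² + 0.01447²) = 0.02604.
Using z* = 2.576 for 99%, ME = 2.576 × 0.02604 = 0.06708.
p̂₁ − p̂₂ = -0.2338; interval -0.2338 ± 0.06708 gives (-0.301, -0.167).

(-0.301, -0.167)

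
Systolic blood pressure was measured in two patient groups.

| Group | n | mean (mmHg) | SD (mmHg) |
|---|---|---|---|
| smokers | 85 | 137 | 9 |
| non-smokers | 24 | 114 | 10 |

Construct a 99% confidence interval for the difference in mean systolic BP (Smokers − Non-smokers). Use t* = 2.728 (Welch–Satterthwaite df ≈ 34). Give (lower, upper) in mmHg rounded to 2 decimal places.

Standard errors of each mean: 9/√85 = 0.9762 and 10/√24 = 2.0412.
SE(x̄₁ − x̄₂) = √(0.9762² + 2.0412²) = 2.2626 for independent samples with unequal variances.
With t* = 2.728, the margin is 2.728 × 2.2626 = 6.1724.
x̄₁ − x̄₂ = 137 − 114 = 23.0000; the interval is 23.0000 ± 6.1724 = (16.83, 29.17).

(16.83, 29.17)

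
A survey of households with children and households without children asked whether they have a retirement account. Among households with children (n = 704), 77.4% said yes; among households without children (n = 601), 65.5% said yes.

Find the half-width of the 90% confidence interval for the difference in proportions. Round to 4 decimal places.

0.0411

Each SE is √(p̂(1−p̂)/n): √(0.7740·0.2260/704) = 0.01576 and √(0.6550·0.3450/601) = 0.01939.
SE(p̂₁ − p̂₂) = √(SE₁² + SE₂²) = √(0.0002483776 + 0.0003759721) = 0.02499, since the two samples are independent.
At 90% confidence z* = 1.645; margin = 1.645 × 0.02499 = 0.04111.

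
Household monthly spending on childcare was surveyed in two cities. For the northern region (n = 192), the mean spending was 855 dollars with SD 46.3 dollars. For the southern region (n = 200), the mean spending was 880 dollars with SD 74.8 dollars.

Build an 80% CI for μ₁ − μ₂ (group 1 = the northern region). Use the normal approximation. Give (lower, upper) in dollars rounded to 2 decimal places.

(-33.02, -16.98)

Per-group SEs: s₁/√n₁ = 46.3/√192 = 3.3414, s₂/√n₂ = 74.8/√200 = 5.2892.
Unpooled SE of the difference: √(11.16495396 + 27.97563664) = 6.2562.
Margin of error = z* · SE = 1.282 × 6.2562 = 8.0204.
x̄₁ − x̄₂ = 855 − 880 = -25.0000.
CI: -25.0000 ± 8.0204 = (-33.02, -16.98).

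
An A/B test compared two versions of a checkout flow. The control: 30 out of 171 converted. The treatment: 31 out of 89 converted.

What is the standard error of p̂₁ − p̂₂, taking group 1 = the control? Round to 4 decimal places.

0.0583

First, p̂₁ = 30/171 = 0.1754; p̂₂ = 31/89 = 0.3483.
The two standard errors are √(0.1754×0.8246/171) = 0.02908 and √(0.3483×0.6517/89) = 0.05050.
Because the samples are independent, SE_diff = √(0.02908² + 0.05050²) = 0.05827.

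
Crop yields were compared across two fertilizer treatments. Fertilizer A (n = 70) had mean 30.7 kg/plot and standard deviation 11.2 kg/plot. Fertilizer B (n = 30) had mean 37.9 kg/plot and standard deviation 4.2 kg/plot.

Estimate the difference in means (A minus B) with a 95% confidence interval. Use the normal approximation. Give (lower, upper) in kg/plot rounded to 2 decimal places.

(-10.22, -4.18)

SE₁ = s₁/√n₁ = 11.2/√70 = 1.3387; SE₂ = 4.2/√30 = 0.7668.
Independent samples, unequal variances: SE_diff = √(SE₁² + SE₂²) = √(1.79211769 + 0.58798224) = 1.5428.
z* = 1.960, so margin of error = 1.960 × 1.5428 = 3.0239.
Difference in means = 30.7 − 37.9 = -7.2000.
-7.2000 ± 3.0239 → (-10.22, -4.18).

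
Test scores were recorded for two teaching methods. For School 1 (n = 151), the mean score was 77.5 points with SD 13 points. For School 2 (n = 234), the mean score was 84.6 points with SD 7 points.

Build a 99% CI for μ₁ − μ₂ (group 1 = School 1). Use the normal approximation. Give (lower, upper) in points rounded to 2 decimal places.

(-10.07, -4.13)

Standard errors of each mean: 13/√151 = 1.0579 and 7/√234 = 0.4576.
SE(x̄₁ − x̄₂) = √(1.0579² + 0.4576²) = 1.1526 for independent samples with unequal variances.
With z* = 2.576, the margin is 2.576 × 1.1526 = 2.9691.
x̄₁ − x̄₂ = 77.5 − 84.6 = -7.1000; the interval is -7.1000 ± 2.9691 = (-10.07, -4.13).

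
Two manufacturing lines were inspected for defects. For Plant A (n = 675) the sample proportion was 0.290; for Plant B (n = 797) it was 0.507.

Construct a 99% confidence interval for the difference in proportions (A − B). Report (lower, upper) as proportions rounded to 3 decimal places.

Each SE is √(p̂(1−p̂)/n): √(0.2900·0.7100/675) = 0.01747 and √(0.5070·0.4930/797) = 0.01771.
SE(p̂₁ − p̂₂) = √(SE₁² + SE₂²) = √(0.0003052009 + 0.0003136441) = 0.02488, since the two samples are independent.
At 99% confidence z* = 2.576; margin = 2.576 × 0.02488 = 0.06409.
The difference is 0.2900 − 0.5070 = -0.2170, so the interval is -0.2170 ± 0.06409 = (-0.281, -0.153).

(-0.281, -0.153)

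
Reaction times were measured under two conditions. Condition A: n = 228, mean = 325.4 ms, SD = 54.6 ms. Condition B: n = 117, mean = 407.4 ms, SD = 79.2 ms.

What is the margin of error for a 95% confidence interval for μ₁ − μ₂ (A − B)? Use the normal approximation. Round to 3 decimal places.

Per-group SEs: s₁/√n₁ = 54.6/√228 = 3.6160, s₂/√n₂ = 79.2/√117 = 7.3220.
Unpooled SE of the difference: √(13.075456 + 53.611684) = 8.1662.
Margin of error = z* · SE = 1.960 × 8.1662 = 16.0058.

16.006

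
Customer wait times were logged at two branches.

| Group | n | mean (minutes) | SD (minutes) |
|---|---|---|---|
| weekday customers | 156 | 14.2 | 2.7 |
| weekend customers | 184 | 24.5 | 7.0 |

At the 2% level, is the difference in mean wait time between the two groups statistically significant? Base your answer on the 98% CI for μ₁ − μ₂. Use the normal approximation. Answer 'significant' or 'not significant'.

significant

Standard errors of each mean: 2.7/√156 = 0.2162 and 7.0/√184 = 0.5160.
SE(x̄₁ − x̄₂) = √(0.2162² + 0.5160²) = 0.5595 for independent samples with unequal variances.
With z* = 2.326, the margin is 2.326 × 0.5595 = 1.3014.
x̄₁ − x̄₂ = 14.2 − 24.5 = -10.3000; the interval is -10.3000 ± 1.3014 = (-11.6014, -8.9986).
The interval (-11.6014, -8.9986) does not contain 0, so the difference is significant.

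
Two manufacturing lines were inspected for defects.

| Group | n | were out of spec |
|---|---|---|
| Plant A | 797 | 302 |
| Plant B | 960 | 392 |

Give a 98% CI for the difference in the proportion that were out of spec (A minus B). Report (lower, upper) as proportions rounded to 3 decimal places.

First, p̂₁ = 302/797 = 0.3789; p̂₂ = 392/960 = 0.4083.
The two standard errors are √(0.3789×0.6211/797) = 0.01718 and √(0.4083×0.5917/960) = 0.01586.
Because the samples are independent, SE_diff = √(0.01718² + 0.01586²) = 0.02338.
Using z* = 2.326 for 98%, ME = 2.326 × 0.02338 = 0.05438.
p̂₁ − p̂₂ = -0.0294; interval -0.0294 ± 0.05438 gives (-0.084, 0.025).

(-0.084, 0.025)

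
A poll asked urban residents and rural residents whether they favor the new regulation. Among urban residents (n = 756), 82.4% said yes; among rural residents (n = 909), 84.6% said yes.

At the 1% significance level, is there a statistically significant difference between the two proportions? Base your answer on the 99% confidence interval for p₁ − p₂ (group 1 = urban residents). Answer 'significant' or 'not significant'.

The two standard errors are √(0.8240×0.1760/756) = 0.01385 and √(0.8460×0.1540/909) = 0.01197.
Because the samples are independent, SE_diff = √(0.01385² + 0.01197²) = 0.01831.
Using z* = 2.576 for 99%, ME = 2.576 × 0.01831 = 0.04717.
p̂₁ − p̂₂ = -0.0220; interval -0.0220 ± 0.04717 gives (-0.06917, 0.02517).
The interval (-0.06917, 0.02517) contains 0, so the difference is not significant.

not significant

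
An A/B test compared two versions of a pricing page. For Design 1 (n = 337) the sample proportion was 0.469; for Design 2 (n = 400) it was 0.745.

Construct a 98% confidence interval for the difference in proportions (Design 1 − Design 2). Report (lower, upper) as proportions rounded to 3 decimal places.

SE₁ = √(p̂₁(1−p̂₁)/n₁) = √(0.4690·0.5310/337) = 0.02718; SE₂ = √(0.7450·0.2550/400) = 0.02179.
Independent samples: SE of the difference = √(SE₁² + SE₂²) = √(0.0007387524 + 0.0004748041) = 0.03484.
z* for 98% confidence is 2.326, so the margin of error is 2.326 × 0.03484 = 0.08104.
Point estimate p̂₁ − p̂₂ = 0.4690 − 0.7450 = -0.2760.
-0.2760 ± 0.08104 → (-0.357, -0.195).

(-0.357, -0.195)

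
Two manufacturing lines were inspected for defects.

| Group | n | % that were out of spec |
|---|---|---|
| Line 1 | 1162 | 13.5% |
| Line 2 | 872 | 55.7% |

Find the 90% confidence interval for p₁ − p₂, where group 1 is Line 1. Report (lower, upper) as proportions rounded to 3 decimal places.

Each SE is √(p̂(1−p̂)/n): √(0.1350·0.8650/1162) = 0.01002 and √(0.5570·0.4430/872) = 0.01682.
SE(p̂₁ − p̂₂) = √(SE₁² + SE₂²) = √(0.0001004004 + 0.0002829124) = 0.01958, since the two samples are independent.
At 90% confidence z* = 1.645; margin = 1.645 × 0.01958 = 0.03221.
The difference is 0.1350 − 0.5570 = -0.4220, so the interval is -0.4220 ± 0.03221 = (-0.454, -0.390).

(-0.454, -0.390)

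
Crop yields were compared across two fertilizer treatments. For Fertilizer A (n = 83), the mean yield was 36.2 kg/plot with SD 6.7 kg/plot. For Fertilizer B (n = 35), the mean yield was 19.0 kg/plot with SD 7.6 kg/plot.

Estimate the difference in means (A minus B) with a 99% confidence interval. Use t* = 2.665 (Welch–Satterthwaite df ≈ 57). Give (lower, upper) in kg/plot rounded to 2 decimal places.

(13.26, 21.14)

Standard errors of each mean: 6.7/√83 = 0.7354 and 7.6/√35 = 1.2846.
SE(x̄₁ − x̄₂) = √(0.7354² + 1.2846²) = 1.4802 for independent samples with unequal variances.
With t* = 2.665, the margin is 2.665 × 1.4802 = 3.9447.
x̄₁ − x̄₂ = 36.2 − 19.0 = 17.2000; the interval is 17.2000 ± 3.9447 = (13.26, 21.14).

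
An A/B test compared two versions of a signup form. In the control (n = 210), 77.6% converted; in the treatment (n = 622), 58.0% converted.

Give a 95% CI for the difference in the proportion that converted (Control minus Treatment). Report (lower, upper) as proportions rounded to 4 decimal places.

The two standard errors are √(0.7760×0.2240/210) = 0.02877 and √(0.5800×0.4200/622) = 0.01979.
Because the samples are independent, SE_diff = √(0.02877² + 0.01979²) = 0.03492.
Using z* = 1.960 for 95%, ME = 1.960 × 0.03492 = 0.06844.
p̂₁ − p̂₂ = 0.1960; interval 0.1960 ± 0.06844 gives (0.1276, 0.2644).

(0.1276, 0.2644)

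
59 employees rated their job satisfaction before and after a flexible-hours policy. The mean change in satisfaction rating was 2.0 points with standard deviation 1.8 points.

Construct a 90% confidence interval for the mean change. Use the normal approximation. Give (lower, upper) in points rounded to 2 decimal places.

(1.61, 2.39)

This is a matched-pairs design, so SE = s_d/√n = 1.8/√59 = 0.2343.
Margin = 1.645 × 0.2343 = 0.3854; the interval is 2.0 ± 0.3854 = (1.61, 2.39).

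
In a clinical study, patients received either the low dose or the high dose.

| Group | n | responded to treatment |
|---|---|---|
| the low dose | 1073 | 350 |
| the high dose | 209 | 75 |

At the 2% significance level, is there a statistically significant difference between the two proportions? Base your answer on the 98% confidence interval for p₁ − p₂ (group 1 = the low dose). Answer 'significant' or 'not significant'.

First, p̂₁ = 350/1073 = 0.3262; p̂₂ = 75/209 = 0.3589.
The two standard errors are √(0.3262×0.6738/1073) = 0.01431 and √(0.3589×0.6411/209) = 0.03318.
Because the samples are independent, SE_diff = √(0.01431² + 0.03318²) = 0.03613.
Using z* = 2.326 for 98%, ME = 2.326 × 0.03613 = 0.08404.
p̂₁ − p̂₂ = -0.0327; interval -0.0327 ± 0.08404 gives (-0.11674, 0.05134).
The interval (-0.11674, 0.05134) contains 0, so the difference is not significant.

not significant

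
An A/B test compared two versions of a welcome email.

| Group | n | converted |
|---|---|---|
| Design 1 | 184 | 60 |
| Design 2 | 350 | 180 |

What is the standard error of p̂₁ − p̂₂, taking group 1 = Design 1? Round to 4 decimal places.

0.0437

p̂₁ = 60/184 = 0.3261 and p̂₂ = 180/350 = 0.5143.
SE₁ = √(p̂₁(1−p̂₁)/n₁) = √(0.3261·0.6739/184) = 0.03456; SE₂ = √(0.5143·0.4857/350) = 0.02672.
Independent samples: SE of the difference = √(SE₁² + SE₂²) = √(0.0011943936 + 0.0007139584) = 0.04368.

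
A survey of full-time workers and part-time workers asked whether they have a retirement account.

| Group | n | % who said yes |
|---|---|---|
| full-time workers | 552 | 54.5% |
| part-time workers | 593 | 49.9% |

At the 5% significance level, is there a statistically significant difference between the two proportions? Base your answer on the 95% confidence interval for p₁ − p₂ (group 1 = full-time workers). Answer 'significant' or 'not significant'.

not significant

Each SE is √(p̂(1−p̂)/n): √(0.5450·0.4550/552) = 0.02120 and √(0.4990·0.5010/593) = 0.02053.
SE(p̂₁ − p̂₂) = √(SE₁² + SE₂²) = √(0.00044944 + 0.0004214809) = 0.02951, since the two samples are independent.
At 95% confidence z* = 1.960; margin = 1.960 × 0.02951 = 0.05784.
The difference is 0.5450 − 0.4990 = 0.0460, so the interval is 0.0460 ± 0.05784 = (-0.01184, 0.10384).
The interval (-0.01184, 0.10384) contains 0, so the difference is not significant.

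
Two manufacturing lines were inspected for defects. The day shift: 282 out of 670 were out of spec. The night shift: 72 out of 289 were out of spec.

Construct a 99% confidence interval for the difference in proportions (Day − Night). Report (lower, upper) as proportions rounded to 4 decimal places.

First, p̂₁ = 282/670 = 0.4209; p̂₂ = 72/289 = 0.2491.
The two standard errors are √(0.4209×0.5791/670) = 0.01907 and √(0.2491×0.7509/289) = 0.02544.
Because the samples are independent, SE_diff = √(0.01907² + 0.02544²) = 0.03179.
Using z* = 2.576 for 99%, ME = 2.576 × 0.03179 = 0.08189.
p̂₁ − p̂₂ = 0.1718; interval 0.1718 ± 0.08189 gives (0.0899, 0.2537).

(0.0899, 0.2537)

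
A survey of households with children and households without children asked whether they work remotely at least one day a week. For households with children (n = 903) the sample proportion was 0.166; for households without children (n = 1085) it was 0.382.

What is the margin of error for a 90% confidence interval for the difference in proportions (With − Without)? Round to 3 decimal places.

0.032

Each SE is √(p̂(1−p̂)/n): √(0.1660·0.8340/903) = 0.01238 and √(0.3820·0.6180/1085) = 0.01475.
SE(p̂₁ − p̂₂) = √(SE₁² + SE₂²) = √(0.0001532644 + 0.0002175625) = 0.01926, since the two samples are independent.
At 90% confidence z* = 1.645; margin = 1.645 × 0.01926 = 0.03168.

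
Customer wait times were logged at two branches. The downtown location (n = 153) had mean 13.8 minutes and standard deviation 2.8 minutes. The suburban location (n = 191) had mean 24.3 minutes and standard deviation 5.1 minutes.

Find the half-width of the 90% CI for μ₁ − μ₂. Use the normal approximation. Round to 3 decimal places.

Standard errors of each mean: 2.8/√153 = 0.2264 and 5.1/√191 = 0.3690.
SE(x̄₁ − x̄₂) = √(0.2264² + 0.3690²) = 0.4329 for independent samples with unequal variances.
With z* = 1.645, the margin is 1.645 × 0.4329 = 0.7121.

0.712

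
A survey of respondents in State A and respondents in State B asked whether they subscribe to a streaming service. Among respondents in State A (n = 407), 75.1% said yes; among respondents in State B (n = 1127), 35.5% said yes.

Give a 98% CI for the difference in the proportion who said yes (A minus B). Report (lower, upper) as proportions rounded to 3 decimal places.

The two standard errors are √(0.7510×0.2490/407) = 0.02143 and √(0.3550×0.6450/1127) = 0.01425.
Because the samples are independent, SE_diff = √(0.02143² + 0.01425²) = 0.02574.
Using z* = 2.326 for 98%, ME = 2.326 × 0.02574 = 0.05987.
p̂₁ − p̂₂ = 0.3960; interval 0.3960 ± 0.05987 gives (0.336, 0.456).

(0.336, 0.456)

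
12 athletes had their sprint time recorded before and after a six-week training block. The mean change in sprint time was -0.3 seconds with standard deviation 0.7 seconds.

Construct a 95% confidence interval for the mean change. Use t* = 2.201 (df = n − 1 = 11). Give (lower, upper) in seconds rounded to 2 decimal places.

Paired design: SE = s_d/√n = 0.7/√12 = 0.2021.
t* = 2.201; margin of error = 2.201 × 0.2021 = 0.4448.
-0.3 ± 0.4448 → (-0.74, 0.14).

(-0.74, 0.14)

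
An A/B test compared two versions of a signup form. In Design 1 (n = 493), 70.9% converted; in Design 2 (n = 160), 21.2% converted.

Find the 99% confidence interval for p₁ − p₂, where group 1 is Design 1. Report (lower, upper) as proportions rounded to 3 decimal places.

SE₁ = √(p̂₁(1−p̂₁)/n₁) = √(0.7090·0.2910/493) = 0.02046; SE₂ = √(0.2120·0.7880/160) = 0.03231.
Independent samples: SE of the difference = √(SE₁² + SE₂²) = √(0.0004186116 + 0.0010439361) = 0.03824.
z* for 99% confidence is 2.576, so the margin of error is 2.576 × 0.03824 = 0.09851.
Point estimate p̂₁ − p̂₂ = 0.7090 − 0.2120 = 0.4970.
0.4970 ± 0.09851 → (0.398, 0.596).

(0.398, 0.596)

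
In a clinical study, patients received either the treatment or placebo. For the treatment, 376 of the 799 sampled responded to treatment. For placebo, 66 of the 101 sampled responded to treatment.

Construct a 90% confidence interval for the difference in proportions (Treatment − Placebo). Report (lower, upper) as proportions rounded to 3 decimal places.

Sample proportions: 376/799 = 0.4706, 66/101 = 0.6535.
Each SE is √(p̂(1−p̂)/n): √(0.4706·0.5294/799) = 0.01766 and √(0.6535·0.3465/101) = 0.04735.
SE(p̂₁ − p̂₂) = √(SE₁² + SE₂²) = √(0.0003118756 + 0.0022420225) = 0.05054, since the two samples are independent.
At 90% confidence z* = 1.645; margin = 1.645 × 0.05054 = 0.08314.
The difference is 0.4706 − 0.6535 = -0.1829, so the interval is -0.1829 ± 0.08314 = (-0.266, -0.100).

(-0.266, -0.100)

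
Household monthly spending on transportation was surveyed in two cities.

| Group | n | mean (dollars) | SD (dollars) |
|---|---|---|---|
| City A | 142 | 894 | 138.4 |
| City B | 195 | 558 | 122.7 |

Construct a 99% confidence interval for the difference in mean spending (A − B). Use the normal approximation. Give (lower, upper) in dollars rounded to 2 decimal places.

(298.48, 373.52)

Standard errors of each mean: 138.4/√142 = 11.6143 and 122.7/√195 = 8.7867.
SE(x̄₁ − x̄₂) = √(11.6143² + 8.7867²) = 14.5636 for independent samples with unequal variances.
With z* = 2.576, the margin is 2.576 × 14.5636 = 37.5158.
x̄₁ − x̄₂ = 894 − 558 = 336.0000; the interval is 336.0000 ± 37.5158 = (298.48, 373.52).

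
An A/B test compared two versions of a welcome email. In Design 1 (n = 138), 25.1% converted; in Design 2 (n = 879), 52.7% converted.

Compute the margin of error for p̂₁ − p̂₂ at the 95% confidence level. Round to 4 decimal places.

The two standard errors are √(0.2510×0.7490/138) = 0.03691 and √(0.5270×0.4730/879) = 0.01684.
Because the samples are independent, SE_diff = √(0.03691² + 0.01684²) = 0.04057.
Using z* = 1.960 for 95%, ME = 1.960 × 0.04057 = 0.07952.

0.0795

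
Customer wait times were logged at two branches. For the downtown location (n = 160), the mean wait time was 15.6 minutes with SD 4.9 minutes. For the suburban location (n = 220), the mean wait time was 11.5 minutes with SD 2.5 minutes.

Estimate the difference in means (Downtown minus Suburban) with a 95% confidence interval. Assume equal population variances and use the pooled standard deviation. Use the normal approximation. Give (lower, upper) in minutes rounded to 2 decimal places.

(3.35, 4.85)

Pooled variance s_p² = [159·4.9² + 219·2.5²] / (160+220−2) = 13.7205, so s_p = 3.7041.
SE_diff = s_p·√(1/n₁ + 1/n₂) = 3.7041·√(1/160 + 1/220) = 0.3849.
z* = 1.960; margin = 1.960 × 0.3849 = 0.7544.
Difference = 15.6 − 11.5 = 4.1000.
4.1000 ± 0.7544 → (3.35, 4.85).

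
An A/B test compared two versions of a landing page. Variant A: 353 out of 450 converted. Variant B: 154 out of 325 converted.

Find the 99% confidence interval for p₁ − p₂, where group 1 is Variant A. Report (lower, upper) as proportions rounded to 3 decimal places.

Sample proportions: 353/450 = 0.7844, 154/325 = 0.4738.
Each SE is √(p̂(1−p̂)/n): √(0.7844·0.2156/450) = 0.01939 and √(0.4738·0.5262/325) = 0.02770.
SE(p̂₁ − p̂₂) = √(SE₁² + SE₂²) = √(0.0003759721 + 0.00076729) = 0.03381, since the two samples are independent.
At 99% confidence z* = 2.576; margin = 2.576 × 0.03381 = 0.08709.
The difference is 0.7844 − 0.4738 = 0.3106, so the interval is 0.3106 ± 0.08709 = (0.224, 0.398).

(0.224, 0.398)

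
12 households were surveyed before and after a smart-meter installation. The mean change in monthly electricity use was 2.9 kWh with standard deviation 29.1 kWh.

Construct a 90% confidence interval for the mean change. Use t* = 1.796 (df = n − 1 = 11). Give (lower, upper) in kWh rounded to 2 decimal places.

(-12.19, 17.99)

This is a matched-pairs design, so SE = s_d/√n = 29.1/√12 = 8.4004.
Margin = 1.796 × 8.4004 = 15.0871; the interval is 2.9 ± 15.0871 = (-12.19, 17.99).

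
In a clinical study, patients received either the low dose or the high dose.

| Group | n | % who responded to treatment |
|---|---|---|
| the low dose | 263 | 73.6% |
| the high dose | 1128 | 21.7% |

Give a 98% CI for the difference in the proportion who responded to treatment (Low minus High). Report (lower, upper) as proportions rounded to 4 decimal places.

(0.4496, 0.5884)

Each SE is √(p̂(1−p̂)/n): √(0.7360·0.2640/263) = 0.02718 and √(0.2170·0.7830/1128) = 0.01227.
SE(p̂₁ − p̂₂) = √(SE₁² + SE₂²) = √(0.0007387524 + 0.0001505529) = 0.02982, since the two samples are independent.
At 98% confidence z* = 2.326; margin = 2.326 × 0.02982 = 0.06936.
The difference is 0.7360 − 0.2170 = 0.5190, so the interval is 0.5190 ± 0.06936 = (0.4496, 0.5884).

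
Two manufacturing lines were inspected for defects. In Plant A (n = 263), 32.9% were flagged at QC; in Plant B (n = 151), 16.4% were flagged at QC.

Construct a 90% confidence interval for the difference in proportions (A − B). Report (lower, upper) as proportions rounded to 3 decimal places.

(0.096, 0.234)

The two standard errors are √(0.3290×0.6710/263) = 0.02897 and √(0.1640×0.8360/151) = 0.03013.
Because the samples are independent, SE_diff = √(0.02897² + 0.03013²) = 0.04180.
Using z* = 1.645 for 90%, ME = 1.645 × 0.04180 = 0.06876.
p̂₁ − p̂₂ = 0.1650; interval 0.1650 ± 0.06876 gives (0.096, 0.234).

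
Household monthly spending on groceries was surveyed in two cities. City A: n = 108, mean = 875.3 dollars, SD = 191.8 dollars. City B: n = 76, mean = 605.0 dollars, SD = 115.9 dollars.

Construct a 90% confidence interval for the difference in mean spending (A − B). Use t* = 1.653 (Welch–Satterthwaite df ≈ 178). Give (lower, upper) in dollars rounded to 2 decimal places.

Standard errors of each mean: 191.8/√108 = 18.4560 and 115.9/√76 = 13.2946.
SE(x̄₁ − x̄₂) = √(18.4560² + 13.2946²) = 22.7458 for independent samples with unequal variances.
With t* = 1.653, the margin is 1.653 × 22.7458 = 37.5988.
x̄₁ − x̄₂ = 875.3 − 605.0 = 270.3000; the interval is 270.3000 ± 37.5988 = (232.70, 307.90).

(232.70, 307.90)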